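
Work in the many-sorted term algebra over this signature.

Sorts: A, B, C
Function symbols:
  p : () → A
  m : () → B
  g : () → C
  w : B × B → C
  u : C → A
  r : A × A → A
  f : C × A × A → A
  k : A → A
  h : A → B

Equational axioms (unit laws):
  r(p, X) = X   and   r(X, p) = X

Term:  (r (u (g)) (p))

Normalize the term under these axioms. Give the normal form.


1. (r (u (g)) (p))  →  (u (g))

normal form = (u (g))


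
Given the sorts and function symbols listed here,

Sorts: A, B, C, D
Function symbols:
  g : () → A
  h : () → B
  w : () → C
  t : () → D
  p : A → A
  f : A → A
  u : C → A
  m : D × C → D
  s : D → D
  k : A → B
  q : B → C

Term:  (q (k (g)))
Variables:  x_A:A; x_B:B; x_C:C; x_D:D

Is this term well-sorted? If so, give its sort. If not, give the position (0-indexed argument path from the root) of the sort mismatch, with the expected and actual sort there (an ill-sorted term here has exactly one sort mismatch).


    (g) : A
  (k (g)) : B
(q (k (g))) : C

well-sorted; sort = C


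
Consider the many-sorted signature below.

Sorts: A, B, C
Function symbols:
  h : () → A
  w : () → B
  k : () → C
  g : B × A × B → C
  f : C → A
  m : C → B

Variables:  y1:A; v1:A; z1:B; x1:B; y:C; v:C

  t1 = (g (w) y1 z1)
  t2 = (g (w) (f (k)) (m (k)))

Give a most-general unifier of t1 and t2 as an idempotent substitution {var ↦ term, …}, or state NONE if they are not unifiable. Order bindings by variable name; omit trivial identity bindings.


{y1 ↦ (f (k)), z1 ↦ (m (k))}


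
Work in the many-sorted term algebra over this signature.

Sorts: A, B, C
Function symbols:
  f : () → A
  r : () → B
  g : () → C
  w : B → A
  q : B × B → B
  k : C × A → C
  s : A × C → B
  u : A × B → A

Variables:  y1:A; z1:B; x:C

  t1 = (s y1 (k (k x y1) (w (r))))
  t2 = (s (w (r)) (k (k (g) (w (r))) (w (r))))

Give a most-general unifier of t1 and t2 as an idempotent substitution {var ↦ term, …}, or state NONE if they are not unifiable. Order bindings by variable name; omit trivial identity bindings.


{x ↦ (g), y1 ↦ (w (r))}


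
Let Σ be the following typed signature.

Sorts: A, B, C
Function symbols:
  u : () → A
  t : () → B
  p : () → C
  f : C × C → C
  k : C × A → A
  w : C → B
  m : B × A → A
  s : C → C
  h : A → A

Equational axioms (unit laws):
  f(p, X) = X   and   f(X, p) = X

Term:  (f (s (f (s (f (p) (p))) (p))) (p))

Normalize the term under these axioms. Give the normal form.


normal form = (s (s (p)))

1. (f (s (f (s (f (p) (p))) (p))) (p))  →  (s (f (s (f (p) (p))) (p)))
2. (s (f (s (f (p) (p))) (p)))  →  (s (s (f (p) (p))))
3. (s (s (f (p) (p))))  →  (s (s (p)))


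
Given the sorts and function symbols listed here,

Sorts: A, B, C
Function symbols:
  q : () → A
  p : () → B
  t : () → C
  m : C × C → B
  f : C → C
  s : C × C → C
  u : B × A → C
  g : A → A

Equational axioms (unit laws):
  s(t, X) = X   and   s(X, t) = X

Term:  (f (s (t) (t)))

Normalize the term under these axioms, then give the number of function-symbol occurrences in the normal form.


1. (f (s (t) (t)))  →  (f (t))
normal form: (f (t))

size = 2


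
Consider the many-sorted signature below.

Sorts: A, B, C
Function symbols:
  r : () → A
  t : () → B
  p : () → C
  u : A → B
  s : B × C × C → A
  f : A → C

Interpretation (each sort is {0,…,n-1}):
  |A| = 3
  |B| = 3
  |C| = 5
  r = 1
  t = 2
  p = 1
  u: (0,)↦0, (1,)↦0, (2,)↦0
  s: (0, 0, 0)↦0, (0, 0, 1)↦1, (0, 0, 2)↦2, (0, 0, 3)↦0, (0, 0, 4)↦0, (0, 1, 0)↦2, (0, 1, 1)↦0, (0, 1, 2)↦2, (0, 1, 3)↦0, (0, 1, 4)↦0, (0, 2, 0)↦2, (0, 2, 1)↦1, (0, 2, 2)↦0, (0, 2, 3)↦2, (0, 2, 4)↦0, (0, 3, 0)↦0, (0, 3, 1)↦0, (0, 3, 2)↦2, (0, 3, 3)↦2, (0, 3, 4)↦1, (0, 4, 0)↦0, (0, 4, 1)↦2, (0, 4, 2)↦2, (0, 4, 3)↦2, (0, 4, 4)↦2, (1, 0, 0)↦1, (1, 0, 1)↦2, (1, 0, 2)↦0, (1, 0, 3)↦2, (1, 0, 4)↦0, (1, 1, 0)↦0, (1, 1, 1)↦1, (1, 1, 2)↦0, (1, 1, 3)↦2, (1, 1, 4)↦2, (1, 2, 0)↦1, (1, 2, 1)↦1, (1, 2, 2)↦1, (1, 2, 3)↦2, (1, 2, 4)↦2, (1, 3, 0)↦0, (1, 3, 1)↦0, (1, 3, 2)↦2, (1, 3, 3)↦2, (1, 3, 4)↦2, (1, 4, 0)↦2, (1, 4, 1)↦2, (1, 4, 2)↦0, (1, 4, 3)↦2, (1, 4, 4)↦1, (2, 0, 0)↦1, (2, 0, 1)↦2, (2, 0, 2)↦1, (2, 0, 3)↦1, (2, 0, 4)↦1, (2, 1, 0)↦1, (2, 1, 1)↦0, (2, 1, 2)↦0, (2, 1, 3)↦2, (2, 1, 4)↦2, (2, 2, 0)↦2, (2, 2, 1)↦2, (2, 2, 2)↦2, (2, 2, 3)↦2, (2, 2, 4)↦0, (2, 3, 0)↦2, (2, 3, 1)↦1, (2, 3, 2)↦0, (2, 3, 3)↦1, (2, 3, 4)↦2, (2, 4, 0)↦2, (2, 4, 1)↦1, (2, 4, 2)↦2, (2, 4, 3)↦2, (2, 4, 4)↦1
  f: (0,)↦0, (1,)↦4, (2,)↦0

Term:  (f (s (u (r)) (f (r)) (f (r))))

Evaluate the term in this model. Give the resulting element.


value = 0

  r = 1
  (u (r)) = u(1,) = 0
  r = 1
  (f (r)) = f(1,) = 4
  r = 1
  (f (r)) = f(1,) = 4
  (s (u (r)) (f (r)) (f (r))) = s(0, 4, 4) = 2
  (f (s (u (r)) (f (r)) (f (r)))) = f(2,) = 0


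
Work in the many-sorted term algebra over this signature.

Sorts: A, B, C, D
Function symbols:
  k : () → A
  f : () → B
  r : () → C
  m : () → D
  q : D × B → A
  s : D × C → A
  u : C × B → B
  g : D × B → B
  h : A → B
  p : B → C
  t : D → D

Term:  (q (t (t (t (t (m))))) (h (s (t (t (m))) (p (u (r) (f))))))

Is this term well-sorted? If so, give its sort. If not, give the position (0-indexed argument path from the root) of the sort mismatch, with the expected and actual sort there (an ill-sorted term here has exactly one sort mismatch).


well-sorted; sort = A

          (m) : D
        (t (m)) : D
      (t (t (m))) : D
    (t (t (t (m)))) : D
  (t (t (t (t (m))))) : D
          (m) : D
        (t (m)) : D
      (t (t (m))) : D
          (r) : C
          (f) : B
        (u (r) (f)) : B
      (p (u (r) (f))) : C
    (s (t (t (m))) (p (u (r) (f)))) : A
  (h (s (t (t (m))) (p (u (r) (f))))) : B
(q (t (t (t (t (m))))) (h (s (t (t (m))) (p (u (r) (f)))))) : A


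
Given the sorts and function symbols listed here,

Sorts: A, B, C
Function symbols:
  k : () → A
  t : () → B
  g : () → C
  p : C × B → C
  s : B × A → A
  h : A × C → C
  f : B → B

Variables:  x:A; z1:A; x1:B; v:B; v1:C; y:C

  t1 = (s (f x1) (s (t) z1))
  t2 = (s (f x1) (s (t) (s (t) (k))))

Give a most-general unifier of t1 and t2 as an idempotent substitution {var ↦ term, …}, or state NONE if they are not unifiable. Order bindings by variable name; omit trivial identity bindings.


{z1 ↦ (s (t) (k))}


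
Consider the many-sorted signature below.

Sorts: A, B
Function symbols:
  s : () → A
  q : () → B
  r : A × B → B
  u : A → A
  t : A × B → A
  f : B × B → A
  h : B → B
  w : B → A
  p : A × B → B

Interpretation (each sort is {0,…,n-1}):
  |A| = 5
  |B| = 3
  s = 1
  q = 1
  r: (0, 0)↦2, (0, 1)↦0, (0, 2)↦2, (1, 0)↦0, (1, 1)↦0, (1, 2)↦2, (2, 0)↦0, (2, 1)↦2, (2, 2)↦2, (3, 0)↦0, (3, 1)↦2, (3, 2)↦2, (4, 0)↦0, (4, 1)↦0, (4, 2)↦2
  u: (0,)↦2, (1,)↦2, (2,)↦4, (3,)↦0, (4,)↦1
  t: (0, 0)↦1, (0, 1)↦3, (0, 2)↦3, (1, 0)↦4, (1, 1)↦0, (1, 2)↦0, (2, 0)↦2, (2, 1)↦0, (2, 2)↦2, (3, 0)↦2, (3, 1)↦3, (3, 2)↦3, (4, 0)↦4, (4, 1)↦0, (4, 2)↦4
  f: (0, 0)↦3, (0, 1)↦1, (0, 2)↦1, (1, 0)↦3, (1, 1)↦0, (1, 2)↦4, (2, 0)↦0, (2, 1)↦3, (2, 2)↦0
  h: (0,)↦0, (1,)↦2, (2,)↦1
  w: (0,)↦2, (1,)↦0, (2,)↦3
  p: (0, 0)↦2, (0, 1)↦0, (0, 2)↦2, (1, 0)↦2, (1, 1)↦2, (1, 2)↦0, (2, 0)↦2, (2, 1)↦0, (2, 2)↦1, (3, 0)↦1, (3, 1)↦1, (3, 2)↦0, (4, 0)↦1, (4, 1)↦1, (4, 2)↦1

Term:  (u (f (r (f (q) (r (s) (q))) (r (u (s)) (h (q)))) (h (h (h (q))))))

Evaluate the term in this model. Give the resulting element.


  q = 1
  s = 1
  q = 1
  (r (s) (q)) = r(1, 1) = 0
  (f (q) (r (s) (q))) = f(1, 0) = 3
  s = 1
  (u (s)) = u(1,) = 2
  q = 1
  (h (q)) = h(1,) = 2
  (r (u (s)) (h (q))) = r(2, 2) = 2
  (r (f (q) (r (s) (q))) (r (u (s)) (h (q)))) = r(3, 2) = 2
  q = 1
  (h (q)) = h(1,) = 2
  (h (h (q))) = h(2,) = 1
  (h (h (h (q)))) = h(1,) = 2
  (f (r (f (q) (r (s) (q))) (r (u (s)) (h (q)))) (h (h (h (q))))) = f(2, 2) = 0
  (u (f (r (f (q) (r (s) (q))) (r (u (s)) (h (q)))) (h (h (h (q)))))) = u(0,) = 2

value = 2


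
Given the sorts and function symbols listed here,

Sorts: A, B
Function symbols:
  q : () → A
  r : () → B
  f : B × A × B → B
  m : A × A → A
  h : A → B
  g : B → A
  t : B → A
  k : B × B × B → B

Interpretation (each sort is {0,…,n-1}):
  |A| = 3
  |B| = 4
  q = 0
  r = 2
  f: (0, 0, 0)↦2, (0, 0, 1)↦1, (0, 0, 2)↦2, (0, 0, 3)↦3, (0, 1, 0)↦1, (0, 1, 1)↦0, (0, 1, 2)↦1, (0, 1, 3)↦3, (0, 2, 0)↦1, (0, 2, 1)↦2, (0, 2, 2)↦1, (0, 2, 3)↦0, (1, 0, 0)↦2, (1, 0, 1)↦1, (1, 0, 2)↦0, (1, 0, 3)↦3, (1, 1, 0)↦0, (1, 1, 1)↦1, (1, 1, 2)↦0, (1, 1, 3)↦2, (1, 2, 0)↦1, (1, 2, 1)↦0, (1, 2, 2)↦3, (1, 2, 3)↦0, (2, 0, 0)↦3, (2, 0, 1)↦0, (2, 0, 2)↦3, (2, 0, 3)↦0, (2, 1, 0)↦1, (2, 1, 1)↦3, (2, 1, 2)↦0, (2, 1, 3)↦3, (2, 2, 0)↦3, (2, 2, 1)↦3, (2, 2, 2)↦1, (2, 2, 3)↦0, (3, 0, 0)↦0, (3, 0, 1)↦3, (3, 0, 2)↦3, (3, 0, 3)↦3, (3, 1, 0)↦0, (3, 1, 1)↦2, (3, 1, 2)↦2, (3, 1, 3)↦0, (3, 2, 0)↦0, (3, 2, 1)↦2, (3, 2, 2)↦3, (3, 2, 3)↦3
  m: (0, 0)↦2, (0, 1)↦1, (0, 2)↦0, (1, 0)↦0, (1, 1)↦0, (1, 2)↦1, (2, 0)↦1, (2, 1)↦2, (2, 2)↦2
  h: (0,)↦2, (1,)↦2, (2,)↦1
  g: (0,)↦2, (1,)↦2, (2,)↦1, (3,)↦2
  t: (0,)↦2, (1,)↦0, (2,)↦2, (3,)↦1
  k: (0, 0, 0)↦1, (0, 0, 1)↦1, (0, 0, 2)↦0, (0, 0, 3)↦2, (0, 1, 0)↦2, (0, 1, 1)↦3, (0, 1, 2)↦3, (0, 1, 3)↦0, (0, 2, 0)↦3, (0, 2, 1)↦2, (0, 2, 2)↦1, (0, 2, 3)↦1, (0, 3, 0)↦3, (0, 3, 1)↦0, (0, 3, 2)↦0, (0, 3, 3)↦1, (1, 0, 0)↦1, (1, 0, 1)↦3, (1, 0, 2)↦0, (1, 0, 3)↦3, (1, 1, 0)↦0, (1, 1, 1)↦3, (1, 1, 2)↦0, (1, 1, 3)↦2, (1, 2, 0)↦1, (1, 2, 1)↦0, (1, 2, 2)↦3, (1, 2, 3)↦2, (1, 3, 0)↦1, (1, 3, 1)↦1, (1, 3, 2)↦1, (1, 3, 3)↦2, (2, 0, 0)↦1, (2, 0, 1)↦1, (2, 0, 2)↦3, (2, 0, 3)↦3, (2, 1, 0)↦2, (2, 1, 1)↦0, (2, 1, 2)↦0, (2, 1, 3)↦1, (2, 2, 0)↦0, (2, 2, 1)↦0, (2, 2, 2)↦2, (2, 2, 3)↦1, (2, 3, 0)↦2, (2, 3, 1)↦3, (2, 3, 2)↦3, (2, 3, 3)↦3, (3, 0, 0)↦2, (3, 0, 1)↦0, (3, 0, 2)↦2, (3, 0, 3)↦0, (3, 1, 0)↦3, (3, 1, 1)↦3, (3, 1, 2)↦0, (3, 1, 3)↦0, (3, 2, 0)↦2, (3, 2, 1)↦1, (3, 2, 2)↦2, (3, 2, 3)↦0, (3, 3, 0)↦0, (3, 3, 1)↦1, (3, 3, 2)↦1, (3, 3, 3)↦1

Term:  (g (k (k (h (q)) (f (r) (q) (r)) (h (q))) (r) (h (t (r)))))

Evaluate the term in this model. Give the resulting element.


value = 2

  q = 0
  (h (q)) = h(0,) = 2
  r = 2
  q = 0
  r = 2
  (f (r) (q) (r)) = f(2, 0, 2) = 3
  q = 0
  (h (q)) = h(0,) = 2
  (k (h (q)) (f (r) (q) (r)) (h (q))) = k(2, 3, 2) = 3
  r = 2
  r = 2
  (t (r)) = t(2,) = 2
  (h (t (r))) = h(2,) = 1
  (k (k (h (q)) (f (r) (q) (r)) (h (q))) (r) (h (t (r)))) = k(3, 2, 1) = 1
  (g (k (k (h (q)) (f (r) (q) (r)) (h (q))) (r) (h (t (r))))) = g(1,) = 2


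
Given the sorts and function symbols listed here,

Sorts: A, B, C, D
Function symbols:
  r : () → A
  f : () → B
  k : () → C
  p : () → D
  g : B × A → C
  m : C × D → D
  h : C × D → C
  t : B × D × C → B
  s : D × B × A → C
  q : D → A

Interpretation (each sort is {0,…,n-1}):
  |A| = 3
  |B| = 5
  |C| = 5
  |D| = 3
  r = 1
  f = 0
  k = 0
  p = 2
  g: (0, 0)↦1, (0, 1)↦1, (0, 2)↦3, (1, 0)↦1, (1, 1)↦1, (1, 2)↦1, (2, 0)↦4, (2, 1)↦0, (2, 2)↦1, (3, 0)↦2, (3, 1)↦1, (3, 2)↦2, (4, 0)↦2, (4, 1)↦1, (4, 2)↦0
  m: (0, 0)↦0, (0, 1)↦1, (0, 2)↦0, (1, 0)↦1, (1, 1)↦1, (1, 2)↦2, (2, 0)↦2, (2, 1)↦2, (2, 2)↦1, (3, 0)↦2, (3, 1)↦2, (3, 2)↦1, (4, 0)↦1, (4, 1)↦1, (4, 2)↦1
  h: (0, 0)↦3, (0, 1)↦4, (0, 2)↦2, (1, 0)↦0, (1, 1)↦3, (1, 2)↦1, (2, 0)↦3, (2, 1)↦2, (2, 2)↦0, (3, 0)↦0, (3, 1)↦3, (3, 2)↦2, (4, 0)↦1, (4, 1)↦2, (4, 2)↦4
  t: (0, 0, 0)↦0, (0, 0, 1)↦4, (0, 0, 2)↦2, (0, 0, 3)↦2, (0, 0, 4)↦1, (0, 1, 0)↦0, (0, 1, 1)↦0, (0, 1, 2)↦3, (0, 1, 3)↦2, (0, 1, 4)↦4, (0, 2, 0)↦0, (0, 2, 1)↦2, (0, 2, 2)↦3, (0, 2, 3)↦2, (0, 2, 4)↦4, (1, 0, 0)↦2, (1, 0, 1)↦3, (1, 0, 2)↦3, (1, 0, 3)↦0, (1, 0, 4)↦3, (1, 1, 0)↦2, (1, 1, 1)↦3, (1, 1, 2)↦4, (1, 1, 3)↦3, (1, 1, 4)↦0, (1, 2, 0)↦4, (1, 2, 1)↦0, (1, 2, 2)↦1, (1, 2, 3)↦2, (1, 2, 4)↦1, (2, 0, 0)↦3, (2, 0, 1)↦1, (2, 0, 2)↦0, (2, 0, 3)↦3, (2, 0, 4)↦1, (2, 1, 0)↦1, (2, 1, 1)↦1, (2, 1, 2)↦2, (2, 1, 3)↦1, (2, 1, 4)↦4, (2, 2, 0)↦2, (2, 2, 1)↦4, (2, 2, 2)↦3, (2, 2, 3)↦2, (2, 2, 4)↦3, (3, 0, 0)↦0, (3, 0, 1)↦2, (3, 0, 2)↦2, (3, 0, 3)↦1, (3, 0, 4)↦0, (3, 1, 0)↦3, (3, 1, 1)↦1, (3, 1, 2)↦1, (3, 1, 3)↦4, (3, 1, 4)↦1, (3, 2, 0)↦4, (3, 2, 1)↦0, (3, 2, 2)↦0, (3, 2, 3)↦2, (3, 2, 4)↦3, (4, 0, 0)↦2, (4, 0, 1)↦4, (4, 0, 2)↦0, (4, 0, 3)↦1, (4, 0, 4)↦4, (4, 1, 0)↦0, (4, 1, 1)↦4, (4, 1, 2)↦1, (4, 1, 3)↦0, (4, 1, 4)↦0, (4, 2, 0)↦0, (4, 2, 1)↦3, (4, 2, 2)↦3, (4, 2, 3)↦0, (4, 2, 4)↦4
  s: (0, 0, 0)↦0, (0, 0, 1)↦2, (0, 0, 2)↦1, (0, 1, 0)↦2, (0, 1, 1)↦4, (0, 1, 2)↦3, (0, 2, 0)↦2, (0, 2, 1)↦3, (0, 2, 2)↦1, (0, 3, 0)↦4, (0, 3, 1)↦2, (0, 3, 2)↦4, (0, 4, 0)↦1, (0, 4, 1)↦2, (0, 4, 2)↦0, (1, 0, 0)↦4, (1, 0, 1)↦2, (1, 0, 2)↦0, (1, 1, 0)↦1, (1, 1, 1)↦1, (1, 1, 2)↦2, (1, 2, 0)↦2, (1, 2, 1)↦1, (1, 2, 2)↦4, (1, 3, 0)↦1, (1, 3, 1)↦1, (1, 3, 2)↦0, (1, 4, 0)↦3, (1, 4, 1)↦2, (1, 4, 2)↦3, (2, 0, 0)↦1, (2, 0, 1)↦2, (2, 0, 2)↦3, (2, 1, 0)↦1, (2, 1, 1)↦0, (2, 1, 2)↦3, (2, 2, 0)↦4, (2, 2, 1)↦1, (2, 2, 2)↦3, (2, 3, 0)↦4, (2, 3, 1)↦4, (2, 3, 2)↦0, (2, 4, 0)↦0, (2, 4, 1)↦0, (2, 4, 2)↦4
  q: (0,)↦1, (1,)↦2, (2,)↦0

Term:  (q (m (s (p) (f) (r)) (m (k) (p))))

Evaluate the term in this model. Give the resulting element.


  p = 2
  f = 0
  r = 1
  (s (p) (f) (r)) = s(2, 0, 1) = 2
  k = 0
  p = 2
  (m (k) (p)) = m(0, 2) = 0
  (m (s (p) (f) (r)) (m (k) (p))) = m(2, 0) = 2
  (q (m (s (p) (f) (r)) (m (k) (p)))) = q(2,) = 0

value = 0


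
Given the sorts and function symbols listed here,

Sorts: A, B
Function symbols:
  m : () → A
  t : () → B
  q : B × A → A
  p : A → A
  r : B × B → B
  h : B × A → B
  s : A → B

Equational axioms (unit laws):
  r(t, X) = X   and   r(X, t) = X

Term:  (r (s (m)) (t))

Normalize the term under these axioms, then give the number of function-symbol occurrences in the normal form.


1. (r (s (m)) (t))  →  (s (m))
normal form: (s (m))

size = 2


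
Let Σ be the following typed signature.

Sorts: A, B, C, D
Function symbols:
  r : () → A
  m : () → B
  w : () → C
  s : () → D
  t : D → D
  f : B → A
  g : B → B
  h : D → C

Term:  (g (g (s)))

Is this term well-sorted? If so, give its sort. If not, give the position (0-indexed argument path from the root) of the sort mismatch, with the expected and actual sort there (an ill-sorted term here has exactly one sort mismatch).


    (s) : D
  (g (s)) : ✗ arg 0 at [0, 0] has sort D, expected B

ill-sorted at position [0, 0]: expected B, got D


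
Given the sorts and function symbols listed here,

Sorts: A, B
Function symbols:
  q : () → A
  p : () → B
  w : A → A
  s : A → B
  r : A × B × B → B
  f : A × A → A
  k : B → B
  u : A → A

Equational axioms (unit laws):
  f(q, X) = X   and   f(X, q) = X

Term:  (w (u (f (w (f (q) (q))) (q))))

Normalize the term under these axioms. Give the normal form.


normal form = (w (u (w (q))))

1. (w (u (f (w (f (q) (q))) (q))))  →  (w (u (w (f (q) (q)))))
2. (w (u (w (f (q) (q)))))  →  (w (u (w (q))))


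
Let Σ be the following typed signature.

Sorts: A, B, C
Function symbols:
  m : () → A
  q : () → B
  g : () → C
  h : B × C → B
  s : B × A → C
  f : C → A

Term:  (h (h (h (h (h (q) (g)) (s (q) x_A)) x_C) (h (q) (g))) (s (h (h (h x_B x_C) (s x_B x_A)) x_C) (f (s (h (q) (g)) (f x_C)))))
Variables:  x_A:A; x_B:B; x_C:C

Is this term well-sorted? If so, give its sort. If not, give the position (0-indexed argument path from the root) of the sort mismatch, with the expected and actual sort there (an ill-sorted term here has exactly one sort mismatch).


ill-sorted at position [0, 1]: expected C, got B

          (q) : B
          (g) : C
        (h (q) (g)) : B
          (q) : B
          x_A : A
        (s (q) x_A) : C
      (h (h (q) (g)) (s (q) x_A)) : B
      x_C : C
    (h (h (h (q) (g)) (s (q) x_A)) x_C) : B
      (q) : B
      (g) : C
    (h (q) (g)) : B
  (h (h (h (h (q) (g)) (s (q) x_A)) x_C) (h (q) (g))) : ✗ arg 1 at [0, 1] has sort B, expected C
          x_B : B
          x_C : C
        (h x_B x_C) : B
          x_B : B
          x_A : A
        (s x_B x_A) : C
      (h (h x_B x_C) (s x_B x_A)) : B
      x_C : C
    (h (h (h x_B x_C) (s x_B x_A)) x_C) : B
          (q) : B
          (g) : C
        (h (q) (g)) : B
          x_C : C
        (f x_C) : A
      (s (h (q) (g)) (f x_C)) : C
    (f (s (h (q) (g)) (f x_C))) : A
  (s (h (h (h x_B x_C) (s x_B x_A)) x_C) (f (s (h (q) (g)) (f x_C)))) : C


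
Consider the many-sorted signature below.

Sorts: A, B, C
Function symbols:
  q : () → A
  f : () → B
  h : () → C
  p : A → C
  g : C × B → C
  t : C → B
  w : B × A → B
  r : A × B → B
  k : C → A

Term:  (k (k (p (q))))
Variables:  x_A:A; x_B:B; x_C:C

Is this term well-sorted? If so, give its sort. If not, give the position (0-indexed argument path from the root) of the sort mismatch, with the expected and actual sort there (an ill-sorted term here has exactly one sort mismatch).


      (q) : A
    (p (q)) : C
  (k (p (q))) : A
(k (k (p (q)))) : ✗ arg 0 at [0] has sort A, expected C

ill-sorted at position [0]: expected C, got A


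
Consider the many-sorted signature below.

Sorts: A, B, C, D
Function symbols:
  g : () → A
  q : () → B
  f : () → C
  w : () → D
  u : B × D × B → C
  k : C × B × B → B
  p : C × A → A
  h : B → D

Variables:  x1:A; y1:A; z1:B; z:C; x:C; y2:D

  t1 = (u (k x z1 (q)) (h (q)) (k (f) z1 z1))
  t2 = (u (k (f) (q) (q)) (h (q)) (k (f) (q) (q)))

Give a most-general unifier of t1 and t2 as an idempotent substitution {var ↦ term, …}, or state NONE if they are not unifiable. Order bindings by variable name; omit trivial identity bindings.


{x ↦ (f), z1 ↦ (q)}


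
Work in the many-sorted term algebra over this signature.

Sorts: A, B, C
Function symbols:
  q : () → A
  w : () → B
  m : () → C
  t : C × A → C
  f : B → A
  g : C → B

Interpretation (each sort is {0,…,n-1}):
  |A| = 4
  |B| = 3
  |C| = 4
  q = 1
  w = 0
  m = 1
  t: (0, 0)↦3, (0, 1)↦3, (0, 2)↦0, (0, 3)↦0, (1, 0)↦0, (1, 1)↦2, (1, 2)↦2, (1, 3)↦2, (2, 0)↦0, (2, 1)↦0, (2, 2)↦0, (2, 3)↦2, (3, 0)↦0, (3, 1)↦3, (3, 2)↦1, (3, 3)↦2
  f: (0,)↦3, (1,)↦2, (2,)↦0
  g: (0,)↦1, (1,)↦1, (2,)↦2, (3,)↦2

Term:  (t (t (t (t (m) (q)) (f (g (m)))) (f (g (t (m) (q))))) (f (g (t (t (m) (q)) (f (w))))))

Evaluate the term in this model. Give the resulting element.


value = 0

  m = 1
  q = 1
  (t (m) (q)) = t(1, 1) = 2
  m = 1
  (g (m)) = g(1,) = 1
  (f (g (m))) = f(1,) = 2
  (t (t (m) (q)) (f (g (m)))) = t(2, 2) = 0
  m = 1
  q = 1
  (t (m) (q)) = t(1, 1) = 2
  (g (t (m) (q))) = g(2,) = 2
  (f (g (t (m) (q)))) = f(2,) = 0
  (t (t (t (m) (q)) (f (g (m)))) (f (g (t (m) (q))))) = t(0, 0) = 3
  m = 1
  q = 1
  (t (m) (q)) = t(1, 1) = 2
  w = 0
  (f (w)) = f(0,) = 3
  (t (t (m) (q)) (f (w))) = t(2, 3) = 2
  (g (t (t (m) (q)) (f (w)))) = g(2,) = 2
  (f (g (t (t (m) (q)) (f (w))))) = f(2,) = 0
  (t (t (t (t (m) (q)) (f (g (m)))) (f (g (t (m) (q))))) (f (g (t (t (m) (q)) (f (w)))))) = t(3, 0) = 0


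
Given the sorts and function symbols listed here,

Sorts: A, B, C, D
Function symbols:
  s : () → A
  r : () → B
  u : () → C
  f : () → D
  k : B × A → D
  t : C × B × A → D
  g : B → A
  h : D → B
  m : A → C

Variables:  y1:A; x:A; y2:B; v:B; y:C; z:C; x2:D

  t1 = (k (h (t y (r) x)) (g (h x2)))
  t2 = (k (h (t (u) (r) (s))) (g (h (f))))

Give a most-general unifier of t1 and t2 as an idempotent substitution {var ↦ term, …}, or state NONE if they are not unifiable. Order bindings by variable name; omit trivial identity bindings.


{x ↦ (s), x2 ↦ (f), y ↦ (u)}


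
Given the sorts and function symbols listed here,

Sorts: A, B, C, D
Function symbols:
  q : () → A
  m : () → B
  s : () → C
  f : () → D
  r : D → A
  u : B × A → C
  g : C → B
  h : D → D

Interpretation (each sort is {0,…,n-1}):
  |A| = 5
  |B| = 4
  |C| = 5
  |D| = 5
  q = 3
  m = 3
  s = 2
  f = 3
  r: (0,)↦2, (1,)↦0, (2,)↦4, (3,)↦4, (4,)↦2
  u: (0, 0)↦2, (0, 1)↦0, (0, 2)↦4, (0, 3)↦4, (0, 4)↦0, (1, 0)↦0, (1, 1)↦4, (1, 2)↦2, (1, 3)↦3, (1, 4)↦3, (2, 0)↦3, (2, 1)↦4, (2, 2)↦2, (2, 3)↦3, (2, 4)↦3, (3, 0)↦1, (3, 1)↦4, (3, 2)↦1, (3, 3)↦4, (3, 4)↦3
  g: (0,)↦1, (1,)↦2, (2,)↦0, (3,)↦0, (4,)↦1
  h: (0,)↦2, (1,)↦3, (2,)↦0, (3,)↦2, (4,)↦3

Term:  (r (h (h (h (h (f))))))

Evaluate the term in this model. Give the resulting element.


  f = 3
  (h (f)) = h(3,) = 2
  (h (h (f))) = h(2,) = 0
  (h (h (h (f)))) = h(0,) = 2
  (h (h (h (h (f))))) = h(2,) = 0
  (r (h (h (h (h (f)))))) = r(0,) = 2

value = 2


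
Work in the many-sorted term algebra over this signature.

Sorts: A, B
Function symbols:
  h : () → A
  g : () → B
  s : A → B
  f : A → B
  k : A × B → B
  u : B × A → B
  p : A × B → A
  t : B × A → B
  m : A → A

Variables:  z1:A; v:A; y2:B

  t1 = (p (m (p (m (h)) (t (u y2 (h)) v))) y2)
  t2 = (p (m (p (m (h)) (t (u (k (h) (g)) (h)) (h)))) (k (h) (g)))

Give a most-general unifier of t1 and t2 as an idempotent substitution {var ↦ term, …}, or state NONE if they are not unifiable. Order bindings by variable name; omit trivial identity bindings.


{v ↦ (h), y2 ↦ (k (h) (g))}


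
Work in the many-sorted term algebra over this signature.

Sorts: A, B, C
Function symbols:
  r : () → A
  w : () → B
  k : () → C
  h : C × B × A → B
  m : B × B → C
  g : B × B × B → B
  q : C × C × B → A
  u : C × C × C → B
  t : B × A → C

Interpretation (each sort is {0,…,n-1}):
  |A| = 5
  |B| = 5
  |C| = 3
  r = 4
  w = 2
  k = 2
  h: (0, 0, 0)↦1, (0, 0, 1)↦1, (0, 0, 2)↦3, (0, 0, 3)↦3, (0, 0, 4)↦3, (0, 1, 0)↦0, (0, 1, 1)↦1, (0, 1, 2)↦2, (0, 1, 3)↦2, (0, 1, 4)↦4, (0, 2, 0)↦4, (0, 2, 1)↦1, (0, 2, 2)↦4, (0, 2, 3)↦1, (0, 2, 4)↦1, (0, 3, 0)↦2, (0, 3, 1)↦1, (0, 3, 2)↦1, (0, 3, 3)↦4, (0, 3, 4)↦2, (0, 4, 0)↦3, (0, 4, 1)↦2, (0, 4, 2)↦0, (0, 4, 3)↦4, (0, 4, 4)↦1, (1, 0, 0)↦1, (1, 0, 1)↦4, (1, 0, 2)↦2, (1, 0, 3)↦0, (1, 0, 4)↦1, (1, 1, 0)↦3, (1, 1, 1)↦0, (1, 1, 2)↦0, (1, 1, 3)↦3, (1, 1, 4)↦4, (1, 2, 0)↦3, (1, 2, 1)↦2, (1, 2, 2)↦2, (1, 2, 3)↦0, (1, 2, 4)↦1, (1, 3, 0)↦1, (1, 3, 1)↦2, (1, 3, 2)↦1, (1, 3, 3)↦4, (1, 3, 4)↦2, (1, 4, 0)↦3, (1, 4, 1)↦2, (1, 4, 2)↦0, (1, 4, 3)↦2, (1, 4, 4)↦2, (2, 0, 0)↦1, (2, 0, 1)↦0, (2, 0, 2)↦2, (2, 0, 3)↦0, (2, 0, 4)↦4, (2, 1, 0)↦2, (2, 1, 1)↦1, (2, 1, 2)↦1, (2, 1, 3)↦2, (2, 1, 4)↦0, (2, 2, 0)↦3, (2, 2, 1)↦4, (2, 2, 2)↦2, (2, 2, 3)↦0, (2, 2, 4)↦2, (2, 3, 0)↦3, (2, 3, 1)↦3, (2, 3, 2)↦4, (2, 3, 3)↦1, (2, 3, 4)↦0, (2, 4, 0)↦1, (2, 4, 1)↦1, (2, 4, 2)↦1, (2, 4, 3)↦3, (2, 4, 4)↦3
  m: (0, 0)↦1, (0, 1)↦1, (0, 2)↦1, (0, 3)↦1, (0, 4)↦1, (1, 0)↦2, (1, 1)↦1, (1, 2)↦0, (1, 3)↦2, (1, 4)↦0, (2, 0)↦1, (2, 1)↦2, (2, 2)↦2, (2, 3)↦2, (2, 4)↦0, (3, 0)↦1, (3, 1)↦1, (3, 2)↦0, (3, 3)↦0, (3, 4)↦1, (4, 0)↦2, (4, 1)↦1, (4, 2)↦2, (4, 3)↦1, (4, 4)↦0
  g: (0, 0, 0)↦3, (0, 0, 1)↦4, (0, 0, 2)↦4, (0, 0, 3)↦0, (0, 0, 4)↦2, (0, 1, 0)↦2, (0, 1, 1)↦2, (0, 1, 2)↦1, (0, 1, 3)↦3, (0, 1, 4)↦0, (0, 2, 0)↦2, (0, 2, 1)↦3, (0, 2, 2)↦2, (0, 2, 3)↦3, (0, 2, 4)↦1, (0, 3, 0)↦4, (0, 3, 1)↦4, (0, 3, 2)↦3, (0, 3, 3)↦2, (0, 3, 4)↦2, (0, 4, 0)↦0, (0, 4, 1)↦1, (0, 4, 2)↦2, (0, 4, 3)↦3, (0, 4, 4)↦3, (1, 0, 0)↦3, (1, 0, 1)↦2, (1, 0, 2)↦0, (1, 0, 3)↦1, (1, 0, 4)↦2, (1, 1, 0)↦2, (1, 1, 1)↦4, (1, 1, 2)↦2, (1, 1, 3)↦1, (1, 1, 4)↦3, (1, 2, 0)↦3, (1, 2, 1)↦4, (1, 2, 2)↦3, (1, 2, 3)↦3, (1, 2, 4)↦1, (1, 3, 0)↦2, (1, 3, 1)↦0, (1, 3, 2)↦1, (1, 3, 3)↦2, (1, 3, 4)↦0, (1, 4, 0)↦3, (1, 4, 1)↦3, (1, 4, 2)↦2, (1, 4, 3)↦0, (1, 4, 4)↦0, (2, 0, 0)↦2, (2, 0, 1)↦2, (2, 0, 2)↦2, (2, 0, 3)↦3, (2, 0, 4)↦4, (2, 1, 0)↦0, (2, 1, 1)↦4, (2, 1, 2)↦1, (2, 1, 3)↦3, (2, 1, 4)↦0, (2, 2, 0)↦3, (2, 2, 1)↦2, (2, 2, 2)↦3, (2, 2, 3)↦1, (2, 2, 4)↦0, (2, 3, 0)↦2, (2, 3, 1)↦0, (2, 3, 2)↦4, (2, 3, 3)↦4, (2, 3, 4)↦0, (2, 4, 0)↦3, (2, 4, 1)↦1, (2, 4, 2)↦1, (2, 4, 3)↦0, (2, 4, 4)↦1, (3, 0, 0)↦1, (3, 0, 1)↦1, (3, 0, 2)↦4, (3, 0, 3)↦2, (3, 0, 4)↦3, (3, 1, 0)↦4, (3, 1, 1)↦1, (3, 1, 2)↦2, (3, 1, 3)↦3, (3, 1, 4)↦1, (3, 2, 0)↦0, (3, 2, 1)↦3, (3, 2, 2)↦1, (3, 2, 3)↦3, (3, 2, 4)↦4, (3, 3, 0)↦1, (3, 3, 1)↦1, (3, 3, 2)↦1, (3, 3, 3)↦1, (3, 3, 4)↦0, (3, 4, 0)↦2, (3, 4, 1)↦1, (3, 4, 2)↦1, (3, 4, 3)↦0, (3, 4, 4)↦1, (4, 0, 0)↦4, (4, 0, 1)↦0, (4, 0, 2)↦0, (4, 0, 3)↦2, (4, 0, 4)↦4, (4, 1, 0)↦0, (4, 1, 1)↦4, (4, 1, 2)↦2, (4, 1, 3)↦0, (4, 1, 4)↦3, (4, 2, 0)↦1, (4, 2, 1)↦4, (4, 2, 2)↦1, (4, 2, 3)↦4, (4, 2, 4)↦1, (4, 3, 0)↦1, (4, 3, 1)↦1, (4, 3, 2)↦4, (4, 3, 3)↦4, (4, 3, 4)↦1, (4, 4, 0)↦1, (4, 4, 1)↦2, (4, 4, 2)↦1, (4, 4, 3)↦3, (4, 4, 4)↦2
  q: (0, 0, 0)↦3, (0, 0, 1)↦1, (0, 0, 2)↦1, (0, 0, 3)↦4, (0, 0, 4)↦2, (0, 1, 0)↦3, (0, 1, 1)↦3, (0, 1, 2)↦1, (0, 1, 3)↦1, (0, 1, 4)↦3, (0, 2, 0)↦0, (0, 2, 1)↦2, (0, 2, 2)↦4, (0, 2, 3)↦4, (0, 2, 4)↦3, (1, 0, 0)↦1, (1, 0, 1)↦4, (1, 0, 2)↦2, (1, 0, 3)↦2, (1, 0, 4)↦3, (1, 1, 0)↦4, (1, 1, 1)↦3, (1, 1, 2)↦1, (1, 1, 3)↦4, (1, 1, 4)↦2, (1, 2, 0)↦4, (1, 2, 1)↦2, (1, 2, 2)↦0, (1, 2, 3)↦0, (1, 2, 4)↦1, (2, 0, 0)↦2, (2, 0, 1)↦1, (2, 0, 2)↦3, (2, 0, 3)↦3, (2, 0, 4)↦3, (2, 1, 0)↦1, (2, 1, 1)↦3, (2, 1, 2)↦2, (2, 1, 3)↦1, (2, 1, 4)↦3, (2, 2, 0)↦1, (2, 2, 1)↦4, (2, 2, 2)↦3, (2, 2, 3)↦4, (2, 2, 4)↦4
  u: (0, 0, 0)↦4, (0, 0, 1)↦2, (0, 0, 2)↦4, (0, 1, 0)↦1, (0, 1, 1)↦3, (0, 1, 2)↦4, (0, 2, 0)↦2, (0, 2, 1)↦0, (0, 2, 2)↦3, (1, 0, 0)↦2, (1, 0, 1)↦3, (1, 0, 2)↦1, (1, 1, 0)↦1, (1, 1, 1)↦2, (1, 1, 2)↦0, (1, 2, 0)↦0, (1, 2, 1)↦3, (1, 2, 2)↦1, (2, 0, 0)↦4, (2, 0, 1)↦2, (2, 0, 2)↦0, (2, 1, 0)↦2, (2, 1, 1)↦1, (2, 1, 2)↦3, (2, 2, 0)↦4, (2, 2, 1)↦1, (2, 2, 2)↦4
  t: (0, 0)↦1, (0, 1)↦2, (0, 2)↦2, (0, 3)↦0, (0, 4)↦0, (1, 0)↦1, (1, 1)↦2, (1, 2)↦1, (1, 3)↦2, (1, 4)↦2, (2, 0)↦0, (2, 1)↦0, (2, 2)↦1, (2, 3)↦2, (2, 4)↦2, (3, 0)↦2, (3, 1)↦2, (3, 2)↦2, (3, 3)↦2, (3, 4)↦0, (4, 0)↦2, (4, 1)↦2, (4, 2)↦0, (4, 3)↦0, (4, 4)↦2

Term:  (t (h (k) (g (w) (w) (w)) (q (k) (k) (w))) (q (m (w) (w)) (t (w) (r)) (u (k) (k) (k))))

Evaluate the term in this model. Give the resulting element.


  k = 2
  w = 2
  w = 2
  w = 2
  (g (w) (w) (w)) = g(2, 2, 2) = 3
  k = 2
  k = 2
  w = 2
  (q (k) (k) (w)) = q(2, 2, 2) = 3
  (h (k) (g (w) (w) (w)) (q (k) (k) (w))) = h(2, 3, 3) = 1
  w = 2
  w = 2
  (m (w) (w)) = m(2, 2) = 2
  w = 2
  r = 4
  (t (w) (r)) = t(2, 4) = 2
  k = 2
  k = 2
  k = 2
  (u (k) (k) (k)) = u(2, 2, 2) = 4
  (q (m (w) (w)) (t (w) (r)) (u (k) (k) (k))) = q(2, 2, 4) = 4
  (t (h (k) (g (w) (w) (w)) (q (k) (k) (w))) (q (m (w) (w)) (t (w) (r)) (u (k) (k) (k)))) = t(1, 4) = 2

value = 2


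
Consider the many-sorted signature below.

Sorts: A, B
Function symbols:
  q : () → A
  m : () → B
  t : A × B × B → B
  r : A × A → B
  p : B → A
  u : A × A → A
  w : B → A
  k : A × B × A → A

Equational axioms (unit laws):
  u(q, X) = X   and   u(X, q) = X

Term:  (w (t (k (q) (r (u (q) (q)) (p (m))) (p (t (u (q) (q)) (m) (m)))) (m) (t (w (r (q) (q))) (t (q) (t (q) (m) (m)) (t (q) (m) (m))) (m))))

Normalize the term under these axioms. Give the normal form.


1. (w (t (k (q) (r (u (q) (q)) (p (m))) (p (t (u (q) (q)) (m) (m)))) (m) (t (w (r (q) (q))) (t (q) (t (q) (m) (m)) (t (q) (m) (m))) (m))))  →  (w (t (k (q) (r (q) (p (m))) (p (t (u (q) (q)) (m) (m)))) (m) (t (w (r (q) (q))) (t (q) (t (q) (m) (m)) (t (q) (m) (m))) (m))))
2. (w (t (k (q) (r (q) (p (m))) (p (t (u (q) (q)) (m) (m)))) (m) (t (w (r (q) (q))) (t (q) (t (q) (m) (m)) (t (q) (m) (m))) (m))))  →  (w (t (k (q) (r (q) (p (m))) (p (t (q) (m) (m)))) (m) (t (w (r (q) (q))) (t (q) (t (q) (m) (m)) (t (q) (m) (m))) (m))))

normal form = (w (t (k (q) (r (q) (p (m))) (p (t (q) (m) (m)))) (m) (t (w (r (q) (q))) (t (q) (t (q) (m) (m)) (t (q) (m) (m))) (m))))


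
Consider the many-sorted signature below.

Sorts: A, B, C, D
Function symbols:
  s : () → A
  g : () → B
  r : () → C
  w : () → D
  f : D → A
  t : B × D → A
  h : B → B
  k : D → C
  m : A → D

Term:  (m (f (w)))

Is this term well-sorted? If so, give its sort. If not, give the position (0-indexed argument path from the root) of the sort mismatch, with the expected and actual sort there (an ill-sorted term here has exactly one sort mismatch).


well-sorted; sort = D

    (w) : D
  (f (w)) : A
(m (f (w))) : D


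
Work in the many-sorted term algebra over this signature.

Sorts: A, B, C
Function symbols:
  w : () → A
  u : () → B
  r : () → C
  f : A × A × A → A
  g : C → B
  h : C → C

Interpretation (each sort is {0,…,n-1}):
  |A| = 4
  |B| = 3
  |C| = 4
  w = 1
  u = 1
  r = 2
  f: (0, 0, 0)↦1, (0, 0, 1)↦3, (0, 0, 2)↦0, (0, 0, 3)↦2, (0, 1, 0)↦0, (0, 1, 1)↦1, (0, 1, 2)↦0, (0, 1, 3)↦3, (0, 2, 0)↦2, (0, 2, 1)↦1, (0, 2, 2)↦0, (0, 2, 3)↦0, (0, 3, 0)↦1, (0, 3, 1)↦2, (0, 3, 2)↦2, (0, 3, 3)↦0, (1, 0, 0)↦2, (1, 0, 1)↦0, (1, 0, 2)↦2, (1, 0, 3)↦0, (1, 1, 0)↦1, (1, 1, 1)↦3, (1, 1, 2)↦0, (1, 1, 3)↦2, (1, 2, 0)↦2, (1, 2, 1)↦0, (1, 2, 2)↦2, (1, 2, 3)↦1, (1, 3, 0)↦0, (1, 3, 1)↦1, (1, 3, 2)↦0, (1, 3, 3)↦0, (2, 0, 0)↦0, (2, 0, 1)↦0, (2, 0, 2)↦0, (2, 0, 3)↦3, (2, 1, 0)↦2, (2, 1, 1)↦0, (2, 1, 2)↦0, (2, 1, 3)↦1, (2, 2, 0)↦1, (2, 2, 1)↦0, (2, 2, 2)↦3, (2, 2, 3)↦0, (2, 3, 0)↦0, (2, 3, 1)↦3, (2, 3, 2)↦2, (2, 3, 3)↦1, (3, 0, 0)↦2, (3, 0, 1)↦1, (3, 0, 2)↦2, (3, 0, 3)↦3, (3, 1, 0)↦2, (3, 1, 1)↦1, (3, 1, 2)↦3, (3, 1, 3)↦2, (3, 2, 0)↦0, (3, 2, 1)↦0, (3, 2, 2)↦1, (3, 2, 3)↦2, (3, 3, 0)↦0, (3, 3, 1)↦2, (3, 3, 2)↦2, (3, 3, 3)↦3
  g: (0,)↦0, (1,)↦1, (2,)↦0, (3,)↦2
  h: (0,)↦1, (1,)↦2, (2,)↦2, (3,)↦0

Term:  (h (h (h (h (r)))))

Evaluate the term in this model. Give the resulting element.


value = 2

  r = 2
  (h (r)) = h(2,) = 2
  (h (h (r))) = h(2,) = 2
  (h (h (h (r)))) = h(2,) = 2
  (h (h (h (h (r))))) = h(2,) = 2


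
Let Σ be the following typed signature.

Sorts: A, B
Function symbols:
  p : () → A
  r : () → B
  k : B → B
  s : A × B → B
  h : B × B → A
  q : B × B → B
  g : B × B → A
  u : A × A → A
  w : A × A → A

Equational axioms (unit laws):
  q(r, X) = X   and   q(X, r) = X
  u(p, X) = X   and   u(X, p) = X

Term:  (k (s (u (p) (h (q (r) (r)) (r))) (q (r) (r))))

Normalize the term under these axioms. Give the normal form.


1. (k (s (u (p) (h (q (r) (r)) (r))) (q (r) (r))))  →  (k (s (h (q (r) (r)) (r)) (q (r) (r))))
2. (k (s (h (q (r) (r)) (r)) (q (r) (r))))  →  (k (s (h (r) (r)) (q (r) (r))))
3. (k (s (h (r) (r)) (q (r) (r))))  →  (k (s (h (r) (r)) (r)))

normal form = (k (s (h (r) (r)) (r)))


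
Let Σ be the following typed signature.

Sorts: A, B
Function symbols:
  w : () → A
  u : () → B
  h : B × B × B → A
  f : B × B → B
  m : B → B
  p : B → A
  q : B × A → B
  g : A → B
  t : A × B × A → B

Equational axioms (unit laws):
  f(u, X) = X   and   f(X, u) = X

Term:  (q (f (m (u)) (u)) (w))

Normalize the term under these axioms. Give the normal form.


normal form = (q (m (u)) (w))

1. (q (f (m (u)) (u)) (w))  →  (q (m (u)) (w))


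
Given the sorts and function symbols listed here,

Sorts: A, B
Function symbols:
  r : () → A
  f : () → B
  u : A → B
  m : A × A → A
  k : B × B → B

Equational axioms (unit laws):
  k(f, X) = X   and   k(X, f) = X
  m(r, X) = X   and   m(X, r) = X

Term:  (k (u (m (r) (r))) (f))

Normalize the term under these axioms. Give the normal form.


normal form = (u (r))

1. (k (u (m (r) (r))) (f))  →  (u (m (r) (r)))
2. (u (m (r) (r)))  →  (u (r))


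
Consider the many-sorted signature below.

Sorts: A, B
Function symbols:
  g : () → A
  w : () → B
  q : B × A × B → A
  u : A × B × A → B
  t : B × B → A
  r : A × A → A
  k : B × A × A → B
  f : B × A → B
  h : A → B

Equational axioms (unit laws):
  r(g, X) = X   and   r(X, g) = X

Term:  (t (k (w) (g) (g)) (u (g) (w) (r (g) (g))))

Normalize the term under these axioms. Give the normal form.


1. (t (k (w) (g) (g)) (u (g) (w) (r (g) (g))))  →  (t (k (w) (g) (g)) (u (g) (w) (g)))

normal form = (t (k (w) (g) (g)) (u (g) (w) (g)))


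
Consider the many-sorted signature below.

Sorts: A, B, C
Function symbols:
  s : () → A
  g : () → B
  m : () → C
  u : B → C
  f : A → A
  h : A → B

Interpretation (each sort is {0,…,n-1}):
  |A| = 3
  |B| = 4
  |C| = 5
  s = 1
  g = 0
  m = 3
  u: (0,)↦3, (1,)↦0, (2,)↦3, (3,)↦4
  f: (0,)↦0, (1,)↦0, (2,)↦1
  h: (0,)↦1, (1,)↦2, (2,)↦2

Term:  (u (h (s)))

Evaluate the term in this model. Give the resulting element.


  s = 1
  (h (s)) = h(1,) = 2
  (u (h (s))) = u(2,) = 3

value = 3


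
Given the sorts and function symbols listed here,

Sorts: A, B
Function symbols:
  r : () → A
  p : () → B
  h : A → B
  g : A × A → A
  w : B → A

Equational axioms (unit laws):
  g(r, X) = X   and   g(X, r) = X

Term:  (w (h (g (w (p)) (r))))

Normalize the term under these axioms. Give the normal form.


1. (w (h (g (w (p)) (r))))  →  (w (h (w (p))))

normal form = (w (h (w (p))))


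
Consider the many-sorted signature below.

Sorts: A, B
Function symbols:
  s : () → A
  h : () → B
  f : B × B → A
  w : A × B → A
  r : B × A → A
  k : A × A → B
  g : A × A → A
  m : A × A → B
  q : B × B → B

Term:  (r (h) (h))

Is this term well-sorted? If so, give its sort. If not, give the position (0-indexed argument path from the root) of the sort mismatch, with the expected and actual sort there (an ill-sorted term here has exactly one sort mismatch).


ill-sorted at position [1]: expected A, got B

  (h) : B
  (h) : B
(r (h) (h)) : ✗ arg 1 at [1] has sort B, expected A


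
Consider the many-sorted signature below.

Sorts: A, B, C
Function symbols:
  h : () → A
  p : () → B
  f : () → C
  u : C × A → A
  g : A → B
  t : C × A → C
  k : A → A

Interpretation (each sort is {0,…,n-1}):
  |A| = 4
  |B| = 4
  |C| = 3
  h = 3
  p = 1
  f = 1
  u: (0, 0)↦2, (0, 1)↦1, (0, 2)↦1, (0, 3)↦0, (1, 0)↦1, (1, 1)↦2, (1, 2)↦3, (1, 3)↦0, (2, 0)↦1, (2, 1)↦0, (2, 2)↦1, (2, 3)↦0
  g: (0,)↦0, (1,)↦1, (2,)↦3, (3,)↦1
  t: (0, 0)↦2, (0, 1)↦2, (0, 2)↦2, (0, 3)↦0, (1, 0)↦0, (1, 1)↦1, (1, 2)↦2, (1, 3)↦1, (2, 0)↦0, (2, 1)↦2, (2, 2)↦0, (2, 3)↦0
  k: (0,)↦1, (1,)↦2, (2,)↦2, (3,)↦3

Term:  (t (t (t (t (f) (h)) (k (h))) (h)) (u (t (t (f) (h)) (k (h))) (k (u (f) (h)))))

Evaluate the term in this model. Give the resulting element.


value = 2

  f = 1
  h = 3
  (t (f) (h)) = t(1, 3) = 1
  h = 3
  (k (h)) = k(3,) = 3
  (t (t (f) (h)) (k (h))) = t(1, 3) = 1
  h = 3
  (t (t (t (f) (h)) (k (h))) (h)) = t(1, 3) = 1
  f = 1
  h = 3
  (t (f) (h)) = t(1, 3) = 1
  h = 3
  (k (h)) = k(3,) = 3
  (t (t (f) (h)) (k (h))) = t(1, 3) = 1
  f = 1
  h = 3
  (u (f) (h)) = u(1, 3) = 0
  (k (u (f) (h))) = k(0,) = 1
  (u (t (t (f) (h)) (k (h))) (k (u (f) (h)))) = u(1, 1) = 2
  (t (t (t (t (f) (h)) (k (h))) (h)) (u (t (t (f) (h)) (k (h))) (k (u (f) (h))))) = t(1, 2) = 2


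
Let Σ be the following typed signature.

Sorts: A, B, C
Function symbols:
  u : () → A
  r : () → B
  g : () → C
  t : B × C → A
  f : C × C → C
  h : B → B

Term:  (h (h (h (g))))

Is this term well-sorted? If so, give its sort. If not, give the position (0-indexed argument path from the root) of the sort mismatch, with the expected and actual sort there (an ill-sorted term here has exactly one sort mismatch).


ill-sorted at position [0, 0, 0]: expected B, got C

      (g) : C
    (h (g)) : ✗ arg 0 at [0, 0, 0] has sort C, expected B


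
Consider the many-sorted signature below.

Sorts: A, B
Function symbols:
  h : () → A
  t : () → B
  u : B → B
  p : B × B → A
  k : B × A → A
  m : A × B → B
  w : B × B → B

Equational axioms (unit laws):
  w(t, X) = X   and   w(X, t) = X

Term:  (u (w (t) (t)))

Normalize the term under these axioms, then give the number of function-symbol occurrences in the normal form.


1. (u (w (t) (t)))  →  (u (t))
normal form: (u (t))

size = 2


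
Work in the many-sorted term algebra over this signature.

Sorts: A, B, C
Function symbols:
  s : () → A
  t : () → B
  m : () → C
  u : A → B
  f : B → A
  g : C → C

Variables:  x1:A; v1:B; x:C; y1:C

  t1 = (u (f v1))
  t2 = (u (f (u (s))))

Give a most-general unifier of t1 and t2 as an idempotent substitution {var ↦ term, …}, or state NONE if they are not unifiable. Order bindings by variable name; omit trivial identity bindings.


{v1 ↦ (u (s))}


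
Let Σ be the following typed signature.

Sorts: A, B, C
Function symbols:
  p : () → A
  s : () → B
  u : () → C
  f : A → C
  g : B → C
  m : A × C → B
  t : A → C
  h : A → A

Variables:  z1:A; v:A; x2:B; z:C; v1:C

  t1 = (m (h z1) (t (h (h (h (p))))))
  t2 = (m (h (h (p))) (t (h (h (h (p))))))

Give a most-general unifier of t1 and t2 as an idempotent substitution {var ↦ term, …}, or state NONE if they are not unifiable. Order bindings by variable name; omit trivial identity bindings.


{z1 ↦ (h (p))}


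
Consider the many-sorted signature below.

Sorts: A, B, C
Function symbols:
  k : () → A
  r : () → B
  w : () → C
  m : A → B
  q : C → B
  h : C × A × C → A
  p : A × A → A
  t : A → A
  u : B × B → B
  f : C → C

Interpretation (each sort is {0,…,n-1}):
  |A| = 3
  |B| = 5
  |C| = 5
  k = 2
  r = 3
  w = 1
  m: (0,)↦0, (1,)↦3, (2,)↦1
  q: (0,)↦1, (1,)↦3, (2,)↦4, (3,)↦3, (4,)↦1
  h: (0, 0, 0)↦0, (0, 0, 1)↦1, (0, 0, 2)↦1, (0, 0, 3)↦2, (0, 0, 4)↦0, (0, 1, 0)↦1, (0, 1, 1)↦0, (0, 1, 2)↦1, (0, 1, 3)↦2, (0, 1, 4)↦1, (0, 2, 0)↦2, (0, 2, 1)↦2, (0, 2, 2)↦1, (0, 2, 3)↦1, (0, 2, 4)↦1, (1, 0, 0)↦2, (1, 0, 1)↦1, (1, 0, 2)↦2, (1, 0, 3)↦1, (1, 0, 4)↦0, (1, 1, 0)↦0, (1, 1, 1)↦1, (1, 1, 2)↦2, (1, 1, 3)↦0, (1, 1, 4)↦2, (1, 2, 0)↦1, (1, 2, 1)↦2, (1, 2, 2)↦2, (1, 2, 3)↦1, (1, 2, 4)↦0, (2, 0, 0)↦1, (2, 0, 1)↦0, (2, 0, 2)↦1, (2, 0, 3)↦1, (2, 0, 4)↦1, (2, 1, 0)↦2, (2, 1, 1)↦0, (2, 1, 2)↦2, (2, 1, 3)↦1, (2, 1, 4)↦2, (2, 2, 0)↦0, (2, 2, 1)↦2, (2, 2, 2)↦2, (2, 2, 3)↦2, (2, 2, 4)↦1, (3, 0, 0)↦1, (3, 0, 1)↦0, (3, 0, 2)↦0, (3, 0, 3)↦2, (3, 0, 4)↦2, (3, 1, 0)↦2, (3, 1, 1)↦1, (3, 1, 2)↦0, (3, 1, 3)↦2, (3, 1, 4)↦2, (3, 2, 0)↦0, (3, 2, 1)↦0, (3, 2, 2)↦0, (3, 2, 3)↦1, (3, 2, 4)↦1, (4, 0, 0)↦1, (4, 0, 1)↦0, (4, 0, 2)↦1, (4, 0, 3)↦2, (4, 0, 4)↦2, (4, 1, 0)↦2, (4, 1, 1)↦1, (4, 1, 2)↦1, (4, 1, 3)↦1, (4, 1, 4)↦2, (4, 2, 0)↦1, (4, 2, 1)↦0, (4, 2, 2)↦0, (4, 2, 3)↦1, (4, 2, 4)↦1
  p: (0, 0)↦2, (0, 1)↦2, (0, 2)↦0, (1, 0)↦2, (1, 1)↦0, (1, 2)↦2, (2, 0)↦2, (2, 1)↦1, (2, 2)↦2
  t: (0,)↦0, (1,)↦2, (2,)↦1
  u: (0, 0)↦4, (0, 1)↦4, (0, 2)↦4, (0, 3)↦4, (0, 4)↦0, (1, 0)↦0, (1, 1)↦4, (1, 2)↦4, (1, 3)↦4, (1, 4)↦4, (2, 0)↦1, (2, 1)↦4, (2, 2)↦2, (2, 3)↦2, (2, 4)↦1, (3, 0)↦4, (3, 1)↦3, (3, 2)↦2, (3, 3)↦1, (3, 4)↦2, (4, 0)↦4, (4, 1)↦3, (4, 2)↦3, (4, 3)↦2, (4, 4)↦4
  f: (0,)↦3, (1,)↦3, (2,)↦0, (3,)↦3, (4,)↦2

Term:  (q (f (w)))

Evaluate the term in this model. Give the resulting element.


  w = 1
  (f (w)) = f(1,) = 3
  (q (f (w))) = q(3,) = 3

value = 3


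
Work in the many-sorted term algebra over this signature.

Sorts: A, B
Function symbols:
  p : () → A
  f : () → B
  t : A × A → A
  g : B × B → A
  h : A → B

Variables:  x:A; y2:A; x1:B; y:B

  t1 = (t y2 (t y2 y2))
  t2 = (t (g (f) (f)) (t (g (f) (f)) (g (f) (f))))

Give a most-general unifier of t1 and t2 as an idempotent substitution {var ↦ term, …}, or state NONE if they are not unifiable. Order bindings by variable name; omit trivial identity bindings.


{y2 ↦ (g (f) (f))}
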